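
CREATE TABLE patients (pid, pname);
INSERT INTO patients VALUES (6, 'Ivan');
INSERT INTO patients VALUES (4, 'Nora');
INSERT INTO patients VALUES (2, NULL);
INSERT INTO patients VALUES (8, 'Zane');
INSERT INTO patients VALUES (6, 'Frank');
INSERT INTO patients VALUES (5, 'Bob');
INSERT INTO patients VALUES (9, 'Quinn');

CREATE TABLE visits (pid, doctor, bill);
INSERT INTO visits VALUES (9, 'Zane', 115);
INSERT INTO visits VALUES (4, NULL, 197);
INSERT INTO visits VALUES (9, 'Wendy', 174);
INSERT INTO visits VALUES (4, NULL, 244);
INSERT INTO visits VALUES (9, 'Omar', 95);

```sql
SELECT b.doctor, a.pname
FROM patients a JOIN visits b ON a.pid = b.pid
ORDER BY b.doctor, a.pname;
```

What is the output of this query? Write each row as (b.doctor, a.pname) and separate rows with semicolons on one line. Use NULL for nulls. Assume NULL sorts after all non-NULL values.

(Omar, Quinn); (Wendy, Quinn); (Zane, Quinn); (NULL, Nora); (NULL, Nora)

INNER JOIN keeps only pairs where the ON condition holds.
Matching on a.pid = b.pid.
Matched pairs: 5.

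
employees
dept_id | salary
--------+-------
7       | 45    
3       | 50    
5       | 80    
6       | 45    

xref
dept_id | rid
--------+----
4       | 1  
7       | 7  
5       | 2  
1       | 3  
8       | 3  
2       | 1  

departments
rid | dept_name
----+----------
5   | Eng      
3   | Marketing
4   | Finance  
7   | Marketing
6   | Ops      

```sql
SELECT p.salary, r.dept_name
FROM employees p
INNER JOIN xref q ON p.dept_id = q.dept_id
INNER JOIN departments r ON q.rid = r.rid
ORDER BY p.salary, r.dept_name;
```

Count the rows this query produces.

1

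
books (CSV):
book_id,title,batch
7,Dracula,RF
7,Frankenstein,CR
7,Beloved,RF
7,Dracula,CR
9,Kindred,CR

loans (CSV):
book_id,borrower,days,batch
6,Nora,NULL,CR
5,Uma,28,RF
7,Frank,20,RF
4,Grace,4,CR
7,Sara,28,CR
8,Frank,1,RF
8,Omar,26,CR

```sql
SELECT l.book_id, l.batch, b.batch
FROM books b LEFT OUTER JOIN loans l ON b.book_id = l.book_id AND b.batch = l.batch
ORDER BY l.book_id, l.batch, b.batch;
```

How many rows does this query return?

5

LEFT JOIN keeps every row from `books`; unmatched rows get NULL for `loans`'s columns.
Matching on b.book_id = l.book_id AND b.batch = l.batch.
Matched pairs: 4; unmatched b rows kept: 1.
Total: 4 matched + 1 padded = 5 rows.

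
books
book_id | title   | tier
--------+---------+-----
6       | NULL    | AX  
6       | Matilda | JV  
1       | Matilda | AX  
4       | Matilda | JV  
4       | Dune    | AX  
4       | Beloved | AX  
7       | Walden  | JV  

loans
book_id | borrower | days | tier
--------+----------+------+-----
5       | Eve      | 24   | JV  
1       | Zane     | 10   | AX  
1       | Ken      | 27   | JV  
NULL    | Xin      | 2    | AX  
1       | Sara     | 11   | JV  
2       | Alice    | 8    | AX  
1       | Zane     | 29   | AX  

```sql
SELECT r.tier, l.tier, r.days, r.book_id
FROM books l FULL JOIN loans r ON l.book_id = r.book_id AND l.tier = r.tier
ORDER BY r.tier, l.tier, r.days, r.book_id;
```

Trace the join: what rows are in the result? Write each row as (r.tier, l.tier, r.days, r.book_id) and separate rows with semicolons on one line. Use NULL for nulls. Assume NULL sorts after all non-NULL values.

(AX, AX, 10, 1); (AX, AX, 29, 1); (AX, NULL, 2, NULL); (AX, NULL, 8, 2); (JV, NULL, 11, 1); (JV, NULL, 24, 5); (JV, NULL, 27, 1); (NULL, AX, NULL, NULL); (NULL, AX, NULL, NULL); (NULL, AX, NULL, NULL); (NULL, JV, NULL, NULL); (NULL, JV, NULL, NULL); (NULL, JV, NULL, NULL)

FULL OUTER JOIN keeps every row from both sides; unmatched rows get NULL for the other side's columns.
Matching on l.book_id = r.book_id AND l.tier = r.tier. A NULL in a compared column never satisfies the condition.
Matched pairs: 2; unmatched l rows kept: 6; unmatched r rows kept: 5.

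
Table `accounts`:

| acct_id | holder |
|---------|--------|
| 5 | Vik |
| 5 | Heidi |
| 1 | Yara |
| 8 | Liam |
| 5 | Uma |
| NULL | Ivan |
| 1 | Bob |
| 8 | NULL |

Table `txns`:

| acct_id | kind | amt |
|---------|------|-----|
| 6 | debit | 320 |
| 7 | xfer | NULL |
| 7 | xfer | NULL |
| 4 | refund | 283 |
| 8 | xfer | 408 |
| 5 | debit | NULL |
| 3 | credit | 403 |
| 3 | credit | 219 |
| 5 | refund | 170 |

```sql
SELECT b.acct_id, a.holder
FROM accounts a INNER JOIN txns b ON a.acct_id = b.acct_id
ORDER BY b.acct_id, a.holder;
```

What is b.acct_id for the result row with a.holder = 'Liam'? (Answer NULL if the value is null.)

INNER JOIN keeps only pairs where the ON condition holds.
Matching on a.acct_id = b.acct_id. A NULL in a compared column never satisfies the condition.
- a row (acct_id=5): matches 2 b row(s) → 2 output row(s).
- a row (acct_id=5): matches 2 b row(s) → 2 output row(s).
- a row (acct_id=1): no match → dropped.
- a row (acct_id=8): matches 1 b row(s) → 1 output row(s).
- a row (acct_id=5): matches 2 b row(s) → 2 output row(s).
- a row (acct_id=NULL): no match → dropped.
- a row (acct_id=1): no match → dropped.
- a row (acct_id=8): matches 1 b row(s) → 1 output row(s).

8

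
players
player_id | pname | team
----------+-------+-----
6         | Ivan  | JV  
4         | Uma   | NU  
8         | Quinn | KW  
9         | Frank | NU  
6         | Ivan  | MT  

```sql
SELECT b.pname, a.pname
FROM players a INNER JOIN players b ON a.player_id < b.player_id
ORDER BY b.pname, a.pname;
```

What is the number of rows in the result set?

9

INNER JOIN keeps only pairs where the ON condition holds.
Matching on a.player_id < b.player_id.
- player_id=6: 2 matching b row(s), so 2 row(s) emitted.
- player_id=4: 4 matching b row(s), so 4 row(s) emitted.
- player_id=8: 1 matching b row(s), so 1 row(s) emitted.
- player_id=9: no matching b row, dropped.
- player_id=6: 2 matching b row(s), so 2 row(s) emitted.
Total: 9 rows.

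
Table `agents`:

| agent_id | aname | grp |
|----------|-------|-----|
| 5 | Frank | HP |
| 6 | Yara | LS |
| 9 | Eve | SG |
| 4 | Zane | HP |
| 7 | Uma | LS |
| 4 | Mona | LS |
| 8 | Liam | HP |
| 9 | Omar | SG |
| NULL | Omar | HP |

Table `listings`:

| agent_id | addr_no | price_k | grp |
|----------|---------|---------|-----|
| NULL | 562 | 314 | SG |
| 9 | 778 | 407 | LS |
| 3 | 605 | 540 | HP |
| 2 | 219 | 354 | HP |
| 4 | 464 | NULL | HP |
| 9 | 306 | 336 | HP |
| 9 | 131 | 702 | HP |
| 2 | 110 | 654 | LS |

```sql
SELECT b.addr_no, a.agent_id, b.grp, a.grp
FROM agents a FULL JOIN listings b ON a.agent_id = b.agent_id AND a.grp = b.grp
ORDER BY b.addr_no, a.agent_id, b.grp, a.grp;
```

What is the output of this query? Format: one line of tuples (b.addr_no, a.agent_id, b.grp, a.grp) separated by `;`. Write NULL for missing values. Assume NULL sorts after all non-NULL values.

FULL OUTER JOIN keeps every row from both sides; unmatched rows get NULL for the other side's columns.
Matching on a.agent_id = b.agent_id AND a.grp = b.grp. A NULL in a compared column never satisfies the condition.
- a (agent_id=5, grp=HP) has no partner → padded with NULL.
- a (agent_id=6, grp=LS) has no partner → padded with NULL.
- a (agent_id=9, grp=SG) has no partner → padded with NULL.
- a (agent_id=4, grp=HP) pairs with 1 row(s) of b.
- a (agent_id=7, grp=LS) has no partner → padded with NULL.
- a (agent_id=4, grp=LS) has no partner → padded with NULL.
- a (agent_id=8, grp=HP) has no partner → padded with NULL.
- a (agent_id=9, grp=SG) has no partner → padded with NULL.
- a (agent_id=NULL, grp=HP) has no partner → padded with NULL.
- 7 b row(s) had no a match → kept, a columns NULL.

(110, NULL, LS, NULL); (131, NULL, HP, NULL); (219, NULL, HP, NULL); (306, NULL, HP, NULL); (464, 4, HP, HP); (562, NULL, SG, NULL); (605, NULL, HP, NULL); (778, NULL, LS, NULL); (NULL, 4, NULL, LS); (NULL, 5, NULL, HP); (NULL, 6, NULL, LS); (NULL, 7, NULL, LS); (NULL, 8, NULL, HP); (NULL, 9, NULL, SG); (NULL, 9, NULL, SG); (NULL, NULL, NULL, HP)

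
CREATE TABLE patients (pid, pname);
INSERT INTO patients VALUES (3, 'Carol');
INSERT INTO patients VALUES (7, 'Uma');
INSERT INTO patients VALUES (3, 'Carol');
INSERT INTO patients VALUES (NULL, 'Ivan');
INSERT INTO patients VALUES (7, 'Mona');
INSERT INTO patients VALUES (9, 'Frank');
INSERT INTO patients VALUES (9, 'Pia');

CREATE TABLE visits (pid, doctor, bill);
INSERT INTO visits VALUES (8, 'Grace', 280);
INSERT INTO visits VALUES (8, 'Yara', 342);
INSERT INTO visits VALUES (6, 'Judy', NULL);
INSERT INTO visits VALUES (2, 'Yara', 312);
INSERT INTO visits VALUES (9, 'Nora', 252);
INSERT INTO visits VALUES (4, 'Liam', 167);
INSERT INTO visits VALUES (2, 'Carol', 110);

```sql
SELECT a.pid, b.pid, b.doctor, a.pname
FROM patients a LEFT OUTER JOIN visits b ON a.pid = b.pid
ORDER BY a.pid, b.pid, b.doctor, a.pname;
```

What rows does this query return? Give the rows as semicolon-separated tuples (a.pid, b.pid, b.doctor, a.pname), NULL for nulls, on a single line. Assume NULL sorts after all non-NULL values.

LEFT JOIN keeps every row from `patients`; unmatched rows get NULL for `visits`'s columns.
Matching on a.pid = b.pid. A NULL in a compared column never satisfies the condition.
Matched pairs: 2; unmatched a rows kept: 5.

(3, NULL, NULL, Carol); (3, NULL, NULL, Carol); (7, NULL, NULL, Mona); (7, NULL, NULL, Uma); (9, 9, Nora, Frank); (9, 9, Nora, Pia); (NULL, NULL, NULL, Ivan)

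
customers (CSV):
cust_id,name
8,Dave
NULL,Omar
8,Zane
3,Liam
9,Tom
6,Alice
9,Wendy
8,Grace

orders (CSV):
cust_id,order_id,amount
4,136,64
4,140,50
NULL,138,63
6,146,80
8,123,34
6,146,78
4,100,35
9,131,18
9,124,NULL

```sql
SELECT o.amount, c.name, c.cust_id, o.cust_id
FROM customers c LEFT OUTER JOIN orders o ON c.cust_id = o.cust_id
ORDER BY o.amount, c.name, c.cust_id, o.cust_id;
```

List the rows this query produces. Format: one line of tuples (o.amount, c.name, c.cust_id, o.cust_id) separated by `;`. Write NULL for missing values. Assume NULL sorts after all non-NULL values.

LEFT JOIN keeps every row from `customers`; unmatched rows get NULL for `orders`'s columns.
Matching on c.cust_id = o.cust_id. A NULL in a compared column never satisfies the condition.
- c[0] cust_id=8 → 1 match(es) in o → 1 row(s).
- c[1] cust_id=NULL → no match; kept with NULLs on the o side.
- c[2] cust_id=8 → 1 match(es) in o → 1 row(s).
- c[3] cust_id=3 → no match; kept with NULLs on the o side.
- c[4] cust_id=9 → 2 match(es) in o → 2 row(s).
- c[5] cust_id=6 → 2 match(es) in o → 2 row(s).
- c[6] cust_id=9 → 2 match(es) in o → 2 row(s).
- c[7] cust_id=8 → 1 match(es) in o → 1 row(s).

(18, Tom, 9, 9); (18, Wendy, 9, 9); (34, Dave, 8, 8); (34, Grace, 8, 8); (34, Zane, 8, 8); (78, Alice, 6, 6); (80, Alice, 6, 6); (NULL, Liam, 3, NULL); (NULL, Omar, NULL, NULL); (NULL, Tom, 9, 9); (NULL, Wendy, 9, 9)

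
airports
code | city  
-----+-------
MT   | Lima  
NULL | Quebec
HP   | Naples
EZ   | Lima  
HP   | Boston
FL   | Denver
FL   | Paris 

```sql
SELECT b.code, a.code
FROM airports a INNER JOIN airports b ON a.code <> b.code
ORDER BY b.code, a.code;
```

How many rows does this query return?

INNER JOIN keeps only pairs where the ON condition holds.
Matching on a.code <> b.code. A NULL in a compared column never satisfies the condition.
Matched pairs: 26.
Total: 26 rows.

26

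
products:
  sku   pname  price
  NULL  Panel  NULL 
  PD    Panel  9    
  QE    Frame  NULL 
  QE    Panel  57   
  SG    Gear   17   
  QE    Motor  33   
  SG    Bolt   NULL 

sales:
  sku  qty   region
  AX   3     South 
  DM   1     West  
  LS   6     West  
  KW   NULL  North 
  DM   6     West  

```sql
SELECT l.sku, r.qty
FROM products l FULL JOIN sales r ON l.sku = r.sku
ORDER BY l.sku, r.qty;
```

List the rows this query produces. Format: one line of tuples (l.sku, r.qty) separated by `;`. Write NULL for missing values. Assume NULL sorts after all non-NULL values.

(PD, NULL); (QE, NULL); (QE, NULL); (QE, NULL); (SG, NULL); (SG, NULL); (NULL, 1); (NULL, 3); (NULL, 6); (NULL, 6); (NULL, NULL); (NULL, NULL)

FULL OUTER JOIN keeps every row from both sides; unmatched rows get NULL for the other side's columns.
Matching on l.sku = r.sku. A NULL in a compared column never satisfies the condition.
- l row (sku=NULL): no match → kept, r columns NULL.
- l row (sku=PD): no match → kept, r columns NULL.
- l row (sku=QE): no match → kept, r columns NULL.
- l row (sku=QE): no match → kept, r columns NULL.
- l row (sku=SG): no match → kept, r columns NULL.
- l row (sku=QE): no match → kept, r columns NULL.
- l row (sku=SG): no match → kept, r columns NULL.
- 5 r row(s) had no l match → kept, l columns NULL.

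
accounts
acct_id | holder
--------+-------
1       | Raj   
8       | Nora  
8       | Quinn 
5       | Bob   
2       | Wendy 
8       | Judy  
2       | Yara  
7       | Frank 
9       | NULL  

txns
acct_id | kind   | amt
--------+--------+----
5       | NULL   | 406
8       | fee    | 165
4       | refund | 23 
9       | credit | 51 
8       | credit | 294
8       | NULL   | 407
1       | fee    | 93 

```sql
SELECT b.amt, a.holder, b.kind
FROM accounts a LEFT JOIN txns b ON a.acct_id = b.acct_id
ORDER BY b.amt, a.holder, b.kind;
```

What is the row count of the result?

LEFT JOIN keeps every row from `accounts`; unmatched rows get NULL for `txns`'s columns.
Matching on a.acct_id = b.acct_id.
- a[0] acct_id=1 → 1 match(es) in b → 1 row(s).
- a[1] acct_id=8 → 3 match(es) in b → 3 row(s).
- a[2] acct_id=8 → 3 match(es) in b → 3 row(s).
- a[3] acct_id=5 → 1 match(es) in b → 1 row(s).
- a[4] acct_id=2 → no match; kept with NULLs on the b side.
- a[5] acct_id=8 → 3 match(es) in b → 3 row(s).
- a[6] acct_id=2 → no match; kept with NULLs on the b side.
- a[7] acct_id=7 → no match; kept with NULLs on the b side.
- a[8] acct_id=9 → 1 match(es) in b → 1 row(s).
Total: 12 matched + 3 padded = 15 rows.

15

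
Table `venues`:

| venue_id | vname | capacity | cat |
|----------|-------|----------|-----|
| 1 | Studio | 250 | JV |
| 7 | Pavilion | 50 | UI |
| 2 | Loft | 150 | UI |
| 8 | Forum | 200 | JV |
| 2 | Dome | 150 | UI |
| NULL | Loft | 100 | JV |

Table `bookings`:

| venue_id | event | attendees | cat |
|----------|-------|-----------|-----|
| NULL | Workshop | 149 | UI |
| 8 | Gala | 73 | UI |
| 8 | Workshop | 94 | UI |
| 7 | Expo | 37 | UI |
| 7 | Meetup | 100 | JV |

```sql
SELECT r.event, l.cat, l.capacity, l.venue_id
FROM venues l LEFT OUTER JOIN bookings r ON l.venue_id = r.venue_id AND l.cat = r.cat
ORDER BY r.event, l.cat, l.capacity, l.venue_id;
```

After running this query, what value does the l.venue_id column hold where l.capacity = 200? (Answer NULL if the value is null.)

8

LEFT JOIN keeps every row from `venues`; unmatched rows get NULL for `bookings`'s columns.
Matching on l.venue_id = r.venue_id AND l.cat = r.cat. A NULL in a compared column never satisfies the condition.
Matched pairs: 1; unmatched l rows kept: 5.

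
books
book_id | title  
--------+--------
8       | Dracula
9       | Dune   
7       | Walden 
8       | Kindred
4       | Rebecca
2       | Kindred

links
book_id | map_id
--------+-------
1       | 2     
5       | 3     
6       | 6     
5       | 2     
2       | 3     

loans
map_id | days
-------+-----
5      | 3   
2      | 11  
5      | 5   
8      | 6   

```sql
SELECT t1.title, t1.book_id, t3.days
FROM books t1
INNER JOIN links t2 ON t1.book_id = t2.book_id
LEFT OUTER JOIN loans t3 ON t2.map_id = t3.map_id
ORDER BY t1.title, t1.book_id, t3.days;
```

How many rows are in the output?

Step 1 — t1 INNER JOIN t2 on book_id → 1 row(s).
Then LEFT JOIN `loans t3` on map_id: each of those 1 rows is kept; rows whose t2.map_id has no match in t3 get NULL for t3's columns.
Result: 1 row(s).

1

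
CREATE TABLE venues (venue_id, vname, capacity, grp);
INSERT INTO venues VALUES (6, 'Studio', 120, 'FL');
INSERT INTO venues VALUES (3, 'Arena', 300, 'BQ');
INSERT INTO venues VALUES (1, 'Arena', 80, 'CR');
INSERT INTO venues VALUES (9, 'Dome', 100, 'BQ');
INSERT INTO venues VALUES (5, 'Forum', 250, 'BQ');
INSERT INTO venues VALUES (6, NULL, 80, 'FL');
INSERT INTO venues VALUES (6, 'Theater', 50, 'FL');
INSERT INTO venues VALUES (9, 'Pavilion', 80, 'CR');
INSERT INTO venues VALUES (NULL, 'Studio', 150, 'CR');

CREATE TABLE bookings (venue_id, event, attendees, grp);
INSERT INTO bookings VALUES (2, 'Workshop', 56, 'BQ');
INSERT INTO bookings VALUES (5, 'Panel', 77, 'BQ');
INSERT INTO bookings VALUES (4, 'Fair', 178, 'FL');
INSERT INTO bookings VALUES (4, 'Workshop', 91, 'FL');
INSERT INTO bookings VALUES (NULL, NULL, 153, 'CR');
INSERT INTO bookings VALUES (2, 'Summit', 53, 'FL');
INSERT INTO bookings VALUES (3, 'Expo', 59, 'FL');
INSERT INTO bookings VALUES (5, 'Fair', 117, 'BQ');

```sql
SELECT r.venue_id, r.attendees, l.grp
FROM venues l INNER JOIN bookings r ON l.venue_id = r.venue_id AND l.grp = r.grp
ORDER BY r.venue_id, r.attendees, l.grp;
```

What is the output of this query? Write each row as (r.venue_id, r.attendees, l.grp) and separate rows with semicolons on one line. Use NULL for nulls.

(5, 77, BQ); (5, 117, BQ)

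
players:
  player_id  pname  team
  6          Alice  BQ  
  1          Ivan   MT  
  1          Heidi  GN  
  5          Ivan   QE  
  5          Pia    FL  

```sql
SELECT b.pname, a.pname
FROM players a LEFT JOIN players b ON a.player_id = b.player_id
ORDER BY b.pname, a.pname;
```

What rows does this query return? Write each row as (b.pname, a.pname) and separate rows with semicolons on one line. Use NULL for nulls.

(Alice, Alice); (Heidi, Heidi); (Heidi, Ivan); (Ivan, Heidi); (Ivan, Ivan); (Ivan, Ivan); (Ivan, Pia); (Pia, Ivan); (Pia, Pia)

LEFT JOIN keeps every row from `players a`; unmatched rows get NULL for `players b`'s columns.
Matching on a.player_id = b.player_id.
- player_id=6: 1 matching b row(s), so 1 row(s) emitted.
- player_id=1: 2 matching b row(s), so 2 row(s) emitted.
- player_id=1: 2 matching b row(s), so 2 row(s) emitted.
- player_id=5: 2 matching b row(s), so 2 row(s) emitted.
- player_id=5: 2 matching b row(s), so 2 row(s) emitted.
After projecting and ordering:
b.pname | a.pname
Alice | Alice
Heidi | Heidi
Heidi | Ivan
Ivan | Heidi
Ivan | Ivan
Ivan | Ivan
Ivan | Pia
Pia | Ivan
Pia | Pia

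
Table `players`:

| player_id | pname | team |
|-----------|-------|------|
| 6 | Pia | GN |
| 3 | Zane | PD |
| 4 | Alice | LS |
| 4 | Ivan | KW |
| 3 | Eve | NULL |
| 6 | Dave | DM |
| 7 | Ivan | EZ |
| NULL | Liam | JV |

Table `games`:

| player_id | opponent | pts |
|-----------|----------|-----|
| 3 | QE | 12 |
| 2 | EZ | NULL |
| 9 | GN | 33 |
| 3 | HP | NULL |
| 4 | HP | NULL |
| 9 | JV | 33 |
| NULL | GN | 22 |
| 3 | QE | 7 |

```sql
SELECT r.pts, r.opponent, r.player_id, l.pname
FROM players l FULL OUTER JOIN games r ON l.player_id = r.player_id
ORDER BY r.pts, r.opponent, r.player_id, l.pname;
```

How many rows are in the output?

FULL OUTER JOIN keeps every row from both sides; unmatched rows get NULL for the other side's columns.
Matching on l.player_id = r.player_id. A NULL in a compared column never satisfies the condition.
- l (player_id=6) has no partner → padded with NULL.
- l (player_id=3) pairs with 3 row(s) of r.
- l (player_id=4) pairs with 1 row(s) of r.
- l (player_id=4) pairs with 1 row(s) of r.
- l (player_id=3) pairs with 3 row(s) of r.
- l (player_id=6) has no partner → padded with NULL.
- l (player_id=7) has no partner → padded with NULL.
- l (player_id=NULL) has no partner → padded with NULL.
- 4 r row(s) had no l match → kept, l columns NULL.
Total: 8 matched + 8 padded = 16 rows.

16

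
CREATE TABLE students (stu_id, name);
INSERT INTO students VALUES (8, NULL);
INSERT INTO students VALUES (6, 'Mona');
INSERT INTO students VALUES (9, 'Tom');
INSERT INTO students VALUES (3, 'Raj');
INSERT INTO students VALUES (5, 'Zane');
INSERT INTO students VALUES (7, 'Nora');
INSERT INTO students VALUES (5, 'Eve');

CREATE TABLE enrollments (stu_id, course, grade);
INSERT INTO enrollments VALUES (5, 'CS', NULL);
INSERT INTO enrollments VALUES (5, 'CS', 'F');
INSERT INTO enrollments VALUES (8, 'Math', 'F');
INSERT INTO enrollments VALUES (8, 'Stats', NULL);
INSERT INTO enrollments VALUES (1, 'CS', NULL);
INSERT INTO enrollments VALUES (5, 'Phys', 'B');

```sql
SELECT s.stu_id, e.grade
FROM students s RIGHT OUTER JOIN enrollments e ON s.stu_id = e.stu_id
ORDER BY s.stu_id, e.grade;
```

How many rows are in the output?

RIGHT JOIN keeps every row from `enrollments`; unmatched rows get NULL for `students`'s columns.
Matching on s.stu_id = e.stu_id.
- stu_id=8: 2 matching e row(s), so 2 row(s) emitted.
- stu_id=6: no matching e row.
- stu_id=9: no matching e row.
- stu_id=3: no matching e row.
- stu_id=5: 3 matching e row(s), so 3 row(s) emitted.
- stu_id=7: no matching e row.
- stu_id=5: 3 matching e row(s), so 3 row(s) emitted.
- 1 e row(s) had no s match → kept, s columns NULL.
Total: 8 matched + 1 padded = 9 rows.

9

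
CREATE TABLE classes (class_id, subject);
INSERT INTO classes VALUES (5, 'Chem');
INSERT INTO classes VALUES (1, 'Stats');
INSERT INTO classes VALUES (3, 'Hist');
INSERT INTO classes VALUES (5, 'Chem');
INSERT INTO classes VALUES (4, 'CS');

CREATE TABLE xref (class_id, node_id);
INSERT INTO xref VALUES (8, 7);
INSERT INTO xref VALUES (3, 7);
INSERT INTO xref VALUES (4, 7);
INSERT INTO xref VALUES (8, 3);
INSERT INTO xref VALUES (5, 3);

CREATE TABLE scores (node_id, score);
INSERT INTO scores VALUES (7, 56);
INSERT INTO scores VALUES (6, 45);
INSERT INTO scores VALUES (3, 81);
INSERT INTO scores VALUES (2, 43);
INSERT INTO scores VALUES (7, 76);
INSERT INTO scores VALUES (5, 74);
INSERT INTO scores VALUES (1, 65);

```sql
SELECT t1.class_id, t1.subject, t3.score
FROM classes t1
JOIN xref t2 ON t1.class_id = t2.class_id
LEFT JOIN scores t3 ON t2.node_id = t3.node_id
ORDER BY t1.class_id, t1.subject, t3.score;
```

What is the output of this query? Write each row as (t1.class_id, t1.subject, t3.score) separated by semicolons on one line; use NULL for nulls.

(3, Hist, 56); (3, Hist, 76); (4, CS, 56); (4, CS, 76); (5, Chem, 81); (5, Chem, 81)

Joins associate left-to-right: classes INNER JOIN xref on class_id gives 4 intermediate row(s).
Then LEFT JOIN `scores t3` on node_id: each of those 4 rows is kept; rows whose t2.node_id has no match in t3 get NULL for t3's columns.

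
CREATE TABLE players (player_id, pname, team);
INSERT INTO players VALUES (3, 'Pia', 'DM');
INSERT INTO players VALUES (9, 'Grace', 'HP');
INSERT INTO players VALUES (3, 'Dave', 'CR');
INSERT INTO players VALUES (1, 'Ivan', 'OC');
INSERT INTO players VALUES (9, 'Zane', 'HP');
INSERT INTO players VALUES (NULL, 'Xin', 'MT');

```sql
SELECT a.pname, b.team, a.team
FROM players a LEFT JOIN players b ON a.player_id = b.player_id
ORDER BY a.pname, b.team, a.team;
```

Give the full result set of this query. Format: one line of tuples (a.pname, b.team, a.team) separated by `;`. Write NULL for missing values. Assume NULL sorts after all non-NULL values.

(Dave, CR, CR); (Dave, DM, CR); (Grace, HP, HP); (Grace, HP, HP); (Ivan, OC, OC); (Pia, CR, DM); (Pia, DM, DM); (Xin, NULL, MT); (Zane, HP, HP); (Zane, HP, HP)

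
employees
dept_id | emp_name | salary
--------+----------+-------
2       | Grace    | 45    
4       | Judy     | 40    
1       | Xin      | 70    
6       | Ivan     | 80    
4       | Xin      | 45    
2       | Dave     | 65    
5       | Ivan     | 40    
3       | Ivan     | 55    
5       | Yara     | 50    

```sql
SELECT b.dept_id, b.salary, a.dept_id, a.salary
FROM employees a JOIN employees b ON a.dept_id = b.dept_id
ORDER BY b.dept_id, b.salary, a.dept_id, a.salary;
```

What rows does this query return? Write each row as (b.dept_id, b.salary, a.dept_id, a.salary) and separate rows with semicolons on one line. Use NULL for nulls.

INNER JOIN keeps only pairs where the ON condition holds.
Matching on a.dept_id = b.dept_id.
- a row (dept_id=2): matches 2 b row(s) → 2 output row(s).
- a row (dept_id=4): matches 2 b row(s) → 2 output row(s).
- a row (dept_id=1): matches 1 b row(s) → 1 output row(s).
- a row (dept_id=6): matches 1 b row(s) → 1 output row(s).
- a row (dept_id=4): matches 2 b row(s) → 2 output row(s).
- a row (dept_id=2): matches 2 b row(s) → 2 output row(s).
- a row (dept_id=5): matches 2 b row(s) → 2 output row(s).
- a row (dept_id=3): matches 1 b row(s) → 1 output row(s).
- a row (dept_id=5): matches 2 b row(s) → 2 output row(s).

(1, 70, 1, 70); (2, 45, 2, 45); (2, 45, 2, 65); (2, 65, 2, 45); (2, 65, 2, 65); (3, 55, 3, 55); (4, 40, 4, 40); (4, 40, 4, 45); (4, 45, 4, 40); (4, 45, 4, 45); (5, 40, 5, 40); (5, 40, 5, 50); (5, 50, 5, 40); (5, 50, 5, 50); (6, 80, 6, 80)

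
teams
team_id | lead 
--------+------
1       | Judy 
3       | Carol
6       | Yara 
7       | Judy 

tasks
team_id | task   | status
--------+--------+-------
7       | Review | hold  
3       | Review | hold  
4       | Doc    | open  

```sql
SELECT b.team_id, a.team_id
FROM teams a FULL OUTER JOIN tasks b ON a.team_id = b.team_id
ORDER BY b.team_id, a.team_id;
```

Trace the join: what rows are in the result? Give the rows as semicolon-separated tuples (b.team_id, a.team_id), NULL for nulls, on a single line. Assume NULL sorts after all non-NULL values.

(3, 3); (4, NULL); (7, 7); (NULL, 1); (NULL, 6)

FULL OUTER JOIN keeps every row from both sides; unmatched rows get NULL for the other side's columns.
Matching on a.team_id = b.team_id.
Matched pairs: 2; unmatched a rows kept: 2; unmatched b rows kept: 1.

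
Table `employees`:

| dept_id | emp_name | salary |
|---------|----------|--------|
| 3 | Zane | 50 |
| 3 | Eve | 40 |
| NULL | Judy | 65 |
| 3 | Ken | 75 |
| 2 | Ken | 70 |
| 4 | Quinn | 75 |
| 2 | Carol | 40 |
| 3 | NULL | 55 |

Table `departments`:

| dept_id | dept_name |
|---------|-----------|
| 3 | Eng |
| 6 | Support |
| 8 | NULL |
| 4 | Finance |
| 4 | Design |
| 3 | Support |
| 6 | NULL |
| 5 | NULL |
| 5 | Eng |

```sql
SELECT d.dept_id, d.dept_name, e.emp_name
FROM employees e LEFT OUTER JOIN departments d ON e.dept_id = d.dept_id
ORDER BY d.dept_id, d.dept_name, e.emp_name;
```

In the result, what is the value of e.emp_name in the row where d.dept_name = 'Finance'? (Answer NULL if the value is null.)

LEFT JOIN keeps every row from `employees`; unmatched rows get NULL for `departments`'s columns.
Matching on e.dept_id = d.dept_id. A NULL in a compared column never satisfies the condition.
- e[0] dept_id=3 → 2 match(es) in d → 2 row(s).
- e[1] dept_id=3 → 2 match(es) in d → 2 row(s).
- e[2] dept_id=NULL → no match; kept with NULLs on the d side.
- e[3] dept_id=3 → 2 match(es) in d → 2 row(s).
- e[4] dept_id=2 → no match; kept with NULLs on the d side.
- e[5] dept_id=4 → 2 match(es) in d → 2 row(s).
- e[6] dept_id=2 → no match; kept with NULLs on the d side.
- e[7] dept_id=3 → 2 match(es) in d → 2 row(s).

Quinn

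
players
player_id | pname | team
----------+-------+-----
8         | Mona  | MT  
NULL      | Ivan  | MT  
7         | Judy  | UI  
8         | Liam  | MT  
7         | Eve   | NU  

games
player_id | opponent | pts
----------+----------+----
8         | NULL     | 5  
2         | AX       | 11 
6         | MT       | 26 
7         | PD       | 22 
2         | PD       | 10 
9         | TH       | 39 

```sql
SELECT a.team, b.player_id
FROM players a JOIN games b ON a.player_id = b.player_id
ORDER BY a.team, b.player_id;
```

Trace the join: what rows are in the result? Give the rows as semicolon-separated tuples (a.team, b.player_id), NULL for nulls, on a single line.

INNER JOIN keeps only pairs where the ON condition holds.
Matching on a.player_id = b.player_id. A NULL in a compared column never satisfies the condition.
- a[0] player_id=8 → 1 match(es) in b → 1 row(s).
- a[1] player_id=NULL → no match; dropped.
- a[2] player_id=7 → 1 match(es) in b → 1 row(s).
- a[3] player_id=8 → 1 match(es) in b → 1 row(s).
- a[4] player_id=7 → 1 match(es) in b → 1 row(s).
After projecting and ordering:
a.team | b.player_id
MT | 8
MT | 8
NU | 7
UI | 7

(MT, 8); (MT, 8); (NU, 7); (UI, 7)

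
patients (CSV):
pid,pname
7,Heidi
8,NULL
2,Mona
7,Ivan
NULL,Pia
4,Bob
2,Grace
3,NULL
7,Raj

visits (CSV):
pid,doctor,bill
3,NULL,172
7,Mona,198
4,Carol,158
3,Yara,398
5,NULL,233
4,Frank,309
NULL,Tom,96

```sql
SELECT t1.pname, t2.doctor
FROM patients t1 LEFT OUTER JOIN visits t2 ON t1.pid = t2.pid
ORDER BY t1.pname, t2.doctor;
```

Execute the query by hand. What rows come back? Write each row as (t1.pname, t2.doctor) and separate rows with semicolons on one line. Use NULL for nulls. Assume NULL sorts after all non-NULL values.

LEFT JOIN keeps every row from `patients`; unmatched rows get NULL for `visits`'s columns.
Matching on t1.pid = t2.pid. A NULL in a compared column never satisfies the condition.
- t1 (pid=7) pairs with 1 row(s) of t2.
- t1 (pid=8) has no partner → padded with NULL.
- t1 (pid=2) has no partner → padded with NULL.
- t1 (pid=7) pairs with 1 row(s) of t2.
- t1 (pid=NULL) has no partner → padded with NULL.
- t1 (pid=4) pairs with 2 row(s) of t2.
- t1 (pid=2) has no partner → padded with NULL.
- t1 (pid=3) pairs with 2 row(s) of t2.
- t1 (pid=7) pairs with 1 row(s) of t2.

(Bob, Carol); (Bob, Frank); (Grace, NULL); (Heidi, Mona); (Ivan, Mona); (Mona, NULL); (Pia, NULL); (Raj, Mona); (NULL, Yara); (NULL, NULL); (NULL, NULL)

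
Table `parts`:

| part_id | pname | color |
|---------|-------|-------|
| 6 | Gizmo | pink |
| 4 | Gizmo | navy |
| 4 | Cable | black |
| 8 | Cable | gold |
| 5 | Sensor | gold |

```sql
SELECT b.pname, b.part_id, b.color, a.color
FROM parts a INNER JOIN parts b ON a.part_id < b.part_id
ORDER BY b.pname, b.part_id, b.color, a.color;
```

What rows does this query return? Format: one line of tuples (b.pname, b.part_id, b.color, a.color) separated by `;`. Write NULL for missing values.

(Cable, 8, gold, black); (Cable, 8, gold, gold); (Cable, 8, gold, navy); (Cable, 8, gold, pink); (Gizmo, 6, pink, black); (Gizmo, 6, pink, gold); (Gizmo, 6, pink, navy); (Sensor, 5, gold, black); (Sensor, 5, gold, navy)

INNER JOIN keeps only pairs where the ON condition holds.
Matching on a.part_id < b.part_id.
- a[0] part_id=6 → 1 match(es) in b → 1 row(s).
- a[1] part_id=4 → 3 match(es) in b → 3 row(s).
- a[2] part_id=4 → 3 match(es) in b → 3 row(s).
- a[3] part_id=8 → no match; dropped.
- a[4] part_id=5 → 2 match(es) in b → 2 row(s).
After projecting and ordering:
b.pname | b.part_id | b.color | a.color
Cable | 8 | gold | black
Cable | 8 | gold | gold
Cable | 8 | gold | navy
Cable | 8 | gold | pink
Gizmo | 6 | pink | black
Gizmo | 6 | pink | gold
Gizmo | 6 | pink | navy
Sensor | 5 | gold | black
Sensor | 5 | gold | navy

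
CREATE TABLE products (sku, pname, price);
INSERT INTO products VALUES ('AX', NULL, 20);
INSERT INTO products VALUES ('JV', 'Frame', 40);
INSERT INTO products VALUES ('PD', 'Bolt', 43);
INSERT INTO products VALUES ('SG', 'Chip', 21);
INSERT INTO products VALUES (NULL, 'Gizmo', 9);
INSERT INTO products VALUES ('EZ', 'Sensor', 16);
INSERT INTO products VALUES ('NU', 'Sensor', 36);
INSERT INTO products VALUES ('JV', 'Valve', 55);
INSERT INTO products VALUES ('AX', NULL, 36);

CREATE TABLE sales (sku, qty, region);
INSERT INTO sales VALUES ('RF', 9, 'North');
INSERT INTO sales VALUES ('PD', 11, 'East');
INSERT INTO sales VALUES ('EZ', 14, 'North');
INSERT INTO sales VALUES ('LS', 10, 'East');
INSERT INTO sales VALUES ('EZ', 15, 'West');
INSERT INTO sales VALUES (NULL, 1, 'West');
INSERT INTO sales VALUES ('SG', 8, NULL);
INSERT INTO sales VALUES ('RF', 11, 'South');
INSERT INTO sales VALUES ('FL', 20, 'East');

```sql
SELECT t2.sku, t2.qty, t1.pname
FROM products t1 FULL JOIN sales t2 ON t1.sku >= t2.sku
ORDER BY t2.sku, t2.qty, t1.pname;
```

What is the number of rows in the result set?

29

FULL OUTER JOIN keeps every row from both sides; unmatched rows get NULL for the other side's columns.
Matching on t1.sku >= t2.sku. A NULL in a compared column never satisfies the condition.
- t1 row (sku=AX): no match → kept, t2 columns NULL.
- t1 row (sku=JV): matches 3 t2 row(s) → 3 output row(s).
- t1 row (sku=PD): matches 5 t2 row(s) → 5 output row(s).
- t1 row (sku=SG): matches 8 t2 row(s) → 8 output row(s).
- t1 row (sku=NULL): no match → kept, t2 columns NULL.
- t1 row (sku=EZ): matches 2 t2 row(s) → 2 output row(s).
- t1 row (sku=NU): matches 4 t2 row(s) → 4 output row(s).
- t1 row (sku=JV): matches 3 t2 row(s) → 3 output row(s).
- t1 row (sku=AX): no match → kept, t2 columns NULL.
- plus 1 unmatched t2 row(s), each kept with NULL t1 columns.
Total: 25 matched + 4 padded = 29 rows.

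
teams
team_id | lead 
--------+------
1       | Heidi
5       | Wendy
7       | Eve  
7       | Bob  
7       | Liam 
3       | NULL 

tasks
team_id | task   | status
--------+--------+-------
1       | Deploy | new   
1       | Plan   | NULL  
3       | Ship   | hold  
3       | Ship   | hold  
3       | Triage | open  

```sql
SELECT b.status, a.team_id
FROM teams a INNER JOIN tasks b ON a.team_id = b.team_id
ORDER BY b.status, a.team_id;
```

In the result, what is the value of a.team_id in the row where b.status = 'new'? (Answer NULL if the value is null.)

INNER JOIN keeps only pairs where the ON condition holds.
Matching on a.team_id = b.team_id.
Matched pairs: 5.

1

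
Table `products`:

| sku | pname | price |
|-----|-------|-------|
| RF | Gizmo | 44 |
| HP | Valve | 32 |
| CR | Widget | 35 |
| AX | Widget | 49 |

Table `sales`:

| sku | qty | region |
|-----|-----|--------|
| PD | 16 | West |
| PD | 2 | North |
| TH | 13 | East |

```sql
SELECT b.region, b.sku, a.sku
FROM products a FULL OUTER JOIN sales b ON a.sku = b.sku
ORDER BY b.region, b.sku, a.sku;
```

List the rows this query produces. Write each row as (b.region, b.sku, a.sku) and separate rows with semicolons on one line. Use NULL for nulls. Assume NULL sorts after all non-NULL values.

FULL OUTER JOIN keeps every row from both sides; unmatched rows get NULL for the other side's columns.
Matching on a.sku = b.sku.
Matched pairs: 0; unmatched a rows kept: 4; unmatched b rows kept: 3.

(East, TH, NULL); (North, PD, NULL); (West, PD, NULL); (NULL, NULL, AX); (NULL, NULL, CR); (NULL, NULL, HP); (NULL, NULL, RF)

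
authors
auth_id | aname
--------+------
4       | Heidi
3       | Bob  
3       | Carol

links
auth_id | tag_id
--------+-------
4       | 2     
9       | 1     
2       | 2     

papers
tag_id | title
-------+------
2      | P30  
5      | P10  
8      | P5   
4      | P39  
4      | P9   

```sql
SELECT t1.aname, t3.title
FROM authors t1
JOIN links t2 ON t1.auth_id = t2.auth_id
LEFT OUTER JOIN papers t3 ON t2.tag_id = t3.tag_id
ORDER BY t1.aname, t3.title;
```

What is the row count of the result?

Evaluate left to right. First `authors t1 INNER JOIN links t2` on auth_id: 1 row(s).
Then LEFT JOIN `papers t3` on tag_id: each of those 1 rows is kept; rows whose t2.tag_id has no match in t3 get NULL for t3's columns.
Result: 1 row(s).

1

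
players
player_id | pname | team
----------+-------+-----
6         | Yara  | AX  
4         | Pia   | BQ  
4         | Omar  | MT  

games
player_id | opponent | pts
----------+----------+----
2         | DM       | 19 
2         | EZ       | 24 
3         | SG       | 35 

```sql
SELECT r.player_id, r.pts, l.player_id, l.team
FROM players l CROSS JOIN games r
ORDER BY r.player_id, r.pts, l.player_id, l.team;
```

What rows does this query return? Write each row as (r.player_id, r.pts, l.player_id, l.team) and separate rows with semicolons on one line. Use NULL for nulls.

CROSS JOIN pairs every row of `players` with every row of `games`: 3 × 3 = 9 rows.
After projecting and ordering:
r.player_id | r.pts | l.player_id | l.team
2 | 19 | 4 | BQ
2 | 19 | 4 | MT
2 | 19 | 6 | AX
2 | 24 | 4 | BQ
2 | 24 | 4 | MT
2 | 24 | 6 | AX
3 | 35 | 4 | BQ
3 | 35 | 4 | MT
3 | 35 | 6 | AX

(2, 19, 4, BQ); (2, 19, 4, MT); (2, 19, 6, AX); (2, 24, 4, BQ); (2, 24, 4, MT); (2, 24, 6, AX); (3, 35, 4, BQ); (3, 35, 4, MT); (3, 35, 6, AX)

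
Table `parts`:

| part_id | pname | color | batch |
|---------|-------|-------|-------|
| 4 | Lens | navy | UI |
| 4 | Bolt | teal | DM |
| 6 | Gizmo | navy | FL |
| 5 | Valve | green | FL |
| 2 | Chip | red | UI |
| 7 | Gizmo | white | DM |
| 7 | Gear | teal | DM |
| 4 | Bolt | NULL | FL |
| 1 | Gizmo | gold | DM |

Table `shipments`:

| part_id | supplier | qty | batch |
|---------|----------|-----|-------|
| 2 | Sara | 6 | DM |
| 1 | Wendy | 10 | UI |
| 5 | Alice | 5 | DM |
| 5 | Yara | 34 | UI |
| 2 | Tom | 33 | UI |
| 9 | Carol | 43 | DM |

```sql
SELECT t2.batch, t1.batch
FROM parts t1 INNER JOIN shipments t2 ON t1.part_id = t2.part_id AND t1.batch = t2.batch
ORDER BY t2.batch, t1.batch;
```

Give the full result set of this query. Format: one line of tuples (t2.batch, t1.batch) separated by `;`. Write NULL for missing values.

(UI, UI)

INNER JOIN keeps only pairs where the ON condition holds.
Matching on t1.part_id = t2.part_id AND t1.batch = t2.batch.
- part_id=4, batch=UI: no matching t2 row, dropped.
- part_id=4, batch=DM: no matching t2 row, dropped.
- part_id=6, batch=FL: no matching t2 row, dropped.
- part_id=5, batch=FL: no matching t2 row, dropped.
- part_id=2, batch=UI: 1 matching t2 row(s), so 1 row(s) emitted.
- part_id=7, batch=DM: no matching t2 row, dropped.
- part_id=7, batch=DM: no matching t2 row, dropped.
- part_id=4, batch=FL: no matching t2 row, dropped.
- part_id=1, batch=DM: no matching t2 row, dropped.
After projecting and ordering:
t2.batch | t1.batch
UI | UI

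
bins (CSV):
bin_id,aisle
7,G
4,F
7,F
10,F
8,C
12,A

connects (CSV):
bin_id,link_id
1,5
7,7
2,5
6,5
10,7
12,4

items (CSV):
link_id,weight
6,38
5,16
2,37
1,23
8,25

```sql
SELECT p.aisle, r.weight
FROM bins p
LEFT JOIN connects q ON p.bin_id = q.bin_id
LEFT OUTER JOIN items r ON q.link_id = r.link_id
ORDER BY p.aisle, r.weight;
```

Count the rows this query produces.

Step 1 — p LEFT JOIN q on bin_id → 6 row(s).
Then LEFT JOIN `items r` on link_id: each of those 6 rows is kept; rows whose q.link_id has no match in r get NULL for r's columns.
Result: 6 row(s).

6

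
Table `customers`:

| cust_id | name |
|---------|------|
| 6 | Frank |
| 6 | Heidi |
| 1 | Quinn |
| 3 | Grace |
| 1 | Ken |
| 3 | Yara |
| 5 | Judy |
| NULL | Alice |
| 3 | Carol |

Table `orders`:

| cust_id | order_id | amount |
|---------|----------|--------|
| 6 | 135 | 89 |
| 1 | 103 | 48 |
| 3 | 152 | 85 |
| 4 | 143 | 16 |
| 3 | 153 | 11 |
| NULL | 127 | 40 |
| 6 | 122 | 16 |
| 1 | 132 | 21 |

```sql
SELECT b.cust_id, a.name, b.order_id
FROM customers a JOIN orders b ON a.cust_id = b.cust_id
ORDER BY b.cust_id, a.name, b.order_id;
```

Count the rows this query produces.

INNER JOIN keeps only pairs where the ON condition holds.
Matching on a.cust_id = b.cust_id. A NULL in a compared column never satisfies the condition.
Matched pairs: 14.
Total: 14 rows.

14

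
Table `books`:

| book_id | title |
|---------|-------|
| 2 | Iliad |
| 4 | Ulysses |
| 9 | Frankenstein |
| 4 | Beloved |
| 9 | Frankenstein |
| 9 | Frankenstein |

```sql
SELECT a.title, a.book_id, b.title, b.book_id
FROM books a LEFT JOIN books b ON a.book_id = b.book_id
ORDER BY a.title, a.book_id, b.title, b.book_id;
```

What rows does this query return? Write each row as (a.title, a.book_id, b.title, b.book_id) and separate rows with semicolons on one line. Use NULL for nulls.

(Beloved, 4, Beloved, 4); (Beloved, 4, Ulysses, 4); (Frankenstein, 9, Frankenstein, 9); (Frankenstein, 9, Frankenstein, 9); (Frankenstein, 9, Frankenstein, 9); (Frankenstein, 9, Frankenstein, 9); (Frankenstein, 9, Frankenstein, 9); (Frankenstein, 9, Frankenstein, 9); (Frankenstein, 9, Frankenstein, 9); (Frankenstein, 9, Frankenstein, 9); (Frankenstein, 9, Frankenstein, 9); (Iliad, 2, Iliad, 2); (Ulysses, 4, Beloved, 4); (Ulysses, 4, Ulysses, 4)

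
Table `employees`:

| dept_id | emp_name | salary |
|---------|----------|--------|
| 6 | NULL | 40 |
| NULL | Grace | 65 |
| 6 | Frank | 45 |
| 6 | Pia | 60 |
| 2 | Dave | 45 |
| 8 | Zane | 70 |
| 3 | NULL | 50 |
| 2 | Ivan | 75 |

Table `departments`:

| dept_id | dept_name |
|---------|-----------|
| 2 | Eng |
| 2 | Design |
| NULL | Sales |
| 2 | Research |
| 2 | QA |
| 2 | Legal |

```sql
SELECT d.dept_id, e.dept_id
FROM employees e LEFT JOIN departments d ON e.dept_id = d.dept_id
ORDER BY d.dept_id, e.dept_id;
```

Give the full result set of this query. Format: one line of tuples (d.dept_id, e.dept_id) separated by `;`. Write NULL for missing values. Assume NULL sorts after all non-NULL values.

(2, 2); (2, 2); (2, 2); (2, 2); (2, 2); (2, 2); (2, 2); (2, 2); (2, 2); (2, 2); (NULL, 3); (NULL, 6); (NULL, 6); (NULL, 6); (NULL, 8); (NULL, NULL)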